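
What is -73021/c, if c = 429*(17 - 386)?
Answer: 137/297 ≈ 0.46128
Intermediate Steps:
c = -158301 (c = 429*(-369) = -158301)
-73021/c = -73021/(-158301) = -73021*(-1/158301) = 137/297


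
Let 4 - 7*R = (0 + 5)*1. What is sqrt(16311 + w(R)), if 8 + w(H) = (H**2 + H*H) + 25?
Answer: sqrt(800074)/7 ≈ 127.78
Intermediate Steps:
R = -1/7 (R = 4/7 - (0 + 5)/7 = 4/7 - 5/7 = -1/7 ≈ -0.14286)
w(H) = 17 + 2*H**2 (w(H) = -8 + ((H**2 + H*H) + 25) = -8 + ((H**2 + H**2) + 25) = -8 + (2*H**2 + 25) = -8 + (25 + 2*H**2) = 17 + 2*H**2)
sqrt(16311 + w(R)) = sqrt(16311 + (17 + 2*(-1/7)**2)) = sqrt(16311 + (17 + 2*(1/49))) = sqrt(16311 + (17 + 2/49)) = sqrt(16311 + 835/49) = sqrt(800074/49) = sqrt(800074)/7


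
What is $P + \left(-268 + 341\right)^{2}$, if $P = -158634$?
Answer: $-153305$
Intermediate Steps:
$P + \left(-268 + 341\right)^{2} = -158634 + \left(-268 + 341\right)^{2} = -158634 + 73^{2} = -158634 + 5329 = -153305$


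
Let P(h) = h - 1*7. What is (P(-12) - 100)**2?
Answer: 14161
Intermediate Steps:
P(h) = -7 + h (P(h) = h - 7 = -7 + h)
(P(-12) - 100)**2 = ((-7 - 12) - 100)**2 = (-19 - 100)**2 = (-119)**2 = 14161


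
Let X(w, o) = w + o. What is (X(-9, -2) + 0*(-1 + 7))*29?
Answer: -319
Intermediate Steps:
X(w, o) = o + w
(X(-9, -2) + 0*(-1 + 7))*29 = ((-2 - 9) + 0*(-1 + 7))*29 = (-11 + 0*6)*29 = (-11 + 0)*29 = -11*29 = -319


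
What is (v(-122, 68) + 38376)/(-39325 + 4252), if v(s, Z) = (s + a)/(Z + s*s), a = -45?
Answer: -573797785/524411496 ≈ -1.0942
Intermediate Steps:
v(s, Z) = (-45 + s)/(Z + s**2) (v(s, Z) = (s - 45)/(Z + s*s) = (-45 + s)/(Z + s**2))
(v(-122, 68) + 38376)/(-39325 + 4252) = ((-45 - 122)/(68 + (-122)**2) + 38376)/(-39325 + 4252) = (-167/(68 + 14884) + 38376)/(-35073) = (-167/14952 + 38376)*(-1/35073) = (573797785/14952)*(-1/35073) = -573797785/524411496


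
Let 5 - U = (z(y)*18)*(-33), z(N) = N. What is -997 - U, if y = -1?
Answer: -408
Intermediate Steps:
U = -589 (U = 5 - (-1*18)*(-33) = 5 - (-18)*(-33) = 5 - 1*594 = 5 - 594 = -589)
-997 - U = -997 - 1*(-589) = -997 + 589 = -408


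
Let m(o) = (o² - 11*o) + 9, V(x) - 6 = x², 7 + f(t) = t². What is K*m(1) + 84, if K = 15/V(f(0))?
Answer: 921/11 ≈ 83.727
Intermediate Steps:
f(t) = -7 + t²
V(x) = 6 + x²
m(o) = 9 + o² - 11*o
K = 3/11 (K = 15/(6 + (-7 + 0²)²) = 15/(6 + (-7 + 0)²) = 15/(6 + (-7)²) = 15/(6 + 49) = 15/55 = 15*(1/55) = 3/11 ≈ 0.27273)
K*m(1) + 84 = 3*(9 + 1² - 11*1)/11 + 84 = 3*(9 + 1 - 11)/11 + 84 = (3/11)*(-1) + 84 = -3/11 + 84 = 921/11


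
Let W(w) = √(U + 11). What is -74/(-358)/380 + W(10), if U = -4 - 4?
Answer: 37/68020 + √3 ≈ 1.7326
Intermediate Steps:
U = -8
W(w) = √3 (W(w) = √(-8 + 11) = √3)
-74/(-358)/380 + W(10) = -74/(-358)/380 + √3 = -74*(-1/358)*(1/380) + √3 = (37/179)*(1/380) + √3 = 37/68020 + √3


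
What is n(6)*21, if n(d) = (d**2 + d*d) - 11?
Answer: 1281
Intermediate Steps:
n(d) = -11 + 2*d**2 (n(d) = (d**2 + d**2) - 11 = 2*d**2 - 11 = -11 + 2*d**2)
n(6)*21 = (-11 + 2*6**2)*21 = (-11 + 2*36)*21 = (-11 + 72)*21 = 61*21 = 1281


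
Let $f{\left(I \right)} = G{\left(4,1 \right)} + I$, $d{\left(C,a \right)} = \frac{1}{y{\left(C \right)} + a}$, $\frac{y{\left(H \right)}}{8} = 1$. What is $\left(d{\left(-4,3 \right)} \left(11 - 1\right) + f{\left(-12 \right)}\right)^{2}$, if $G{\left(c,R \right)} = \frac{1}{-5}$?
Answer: $\frac{385641}{3025} \approx 127.48$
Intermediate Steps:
$G{\left(c,R \right)} = - \frac{1}{5}$
$y{\left(H \right)} = 8$ ($y{\left(H \right)} = 8 \cdot 1 = 8$)
$d{\left(C,a \right)} = \frac{1}{8 + a}$
$f{\left(I \right)} = - \frac{1}{5} + I$
$\left(d{\left(-4,3 \right)} \left(11 - 1\right) + f{\left(-12 \right)}\right)^{2} = \left(\frac{11 - 1}{8 + 3} - \frac{61}{5}\right)^{2} = \left(\frac{1}{11} \cdot 10 - \frac{61}{5}\right)^{2} = \left(\frac{10}{11} - \frac{61}{5}\right)^{2} = \left(- \frac{621}{55}\right)^{2} = \frac{385641}{3025}$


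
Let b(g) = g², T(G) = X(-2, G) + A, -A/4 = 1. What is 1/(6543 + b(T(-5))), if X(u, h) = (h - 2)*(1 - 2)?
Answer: 1/6552 ≈ 0.00015263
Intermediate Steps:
X(u, h) = 2 - h (X(u, h) = (-2 + h)*(-1) = 2 - h)
A = -4 (A = -4*1 = -4)
T(G) = -2 - G (T(G) = (2 - G) - 4 = -2 - G)
1/(6543 + b(T(-5))) = 1/(6543 + (-2 - 1*(-5))²) = 1/(6543 + (-2 + 5)²) = 1/(6543 + 3²) = 1/(6543 + 9) = 1/6552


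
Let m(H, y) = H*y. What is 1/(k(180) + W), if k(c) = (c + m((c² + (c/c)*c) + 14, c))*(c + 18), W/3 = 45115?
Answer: 1/1161821145 ≈ 8.6072e-10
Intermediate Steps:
W = 135345 (W = 3*45115 = 135345)
k(c) = (18 + c)*(c + c*(14 + c + c²)) (k(c) = (c + ((c² + (c/c)*c) + 14)*c)*(c + 18) = (c + ((c² + 1*c) + 14)*c)*(18 + c) = (c + ((c² + c) + 14)*c)*(18 + c) = (c + ((c + c²) + 14)*c)*(18 + c) = (c + (14 + c + c²)*c)*(18 + c) = (c + c*(14 + c + c²))*(18 + c) = (18 + c)*(c + c*(14 + c + c²)))
1/(k(180) + W) = 1/(180*(270 + 180³ + 19*180² + 33*180) + 135345) = 1/(180*(270 + 5832000 + 19*32400 + 5940) + 135345) = 1/(180*(270 + 5832000 + 615600 + 5940) + 135345) = 1/(180*6453810 + 135345) = 1/(1161685800 + 135345) = 1/1161821145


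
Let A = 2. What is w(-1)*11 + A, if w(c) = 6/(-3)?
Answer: -20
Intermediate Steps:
w(c) = -2 (w(c) = 6*(-1/3) = -2)
w(-1)*11 + A = -2*11 + 2 = -22 + 2 = -20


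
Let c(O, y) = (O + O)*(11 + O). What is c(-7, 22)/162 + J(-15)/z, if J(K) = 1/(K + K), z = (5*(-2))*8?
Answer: -22373/64800 ≈ -0.34526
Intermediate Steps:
z = -80 (z = -10*8 = -80)
J(K) = 1/(2*K)
c(O, y) = 2*O*(11 + O) (c(O, y) = (2*O)*(11 + O) = 2*O*(11 + O))
c(-7, 22)/162 + J(-15)/z = (2*(-7)*(11 - 7))/162 + ((½)/(-15))/(-80) = (2*(-7)*4)*(1/162) + ((½)*(-1/15))*(-1/80) = -56*1/162 - 1/30*(-1/80) = -28/81 + 1/2400 = -22373/64800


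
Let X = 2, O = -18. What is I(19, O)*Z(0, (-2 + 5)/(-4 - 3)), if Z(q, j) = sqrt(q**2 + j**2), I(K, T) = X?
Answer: 6/7 ≈ 0.85714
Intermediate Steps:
I(K, T) = 2
Z(q, j) = sqrt(j**2 + q**2)
I(19, O)*Z(0, (-2 + 5)/(-4 - 3)) = 2*sqrt(((-2 + 5)/(-4 - 3))**2 + 0**2) = 2*sqrt((3/(-7))**2 + 0) = 2*sqrt((3*(-1/7))**2 + 0) = 2*sqrt((-3/7)**2 + 0) = 2*sqrt(9/49 + 0) = 2*sqrt(9/49) = 2*(3/7) = 6/7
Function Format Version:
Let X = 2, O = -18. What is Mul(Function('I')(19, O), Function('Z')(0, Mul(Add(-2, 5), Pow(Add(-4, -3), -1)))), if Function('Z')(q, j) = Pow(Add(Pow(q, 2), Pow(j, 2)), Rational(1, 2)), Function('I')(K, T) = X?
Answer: Rational(6, 7) ≈ 0.85714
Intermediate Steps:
Function('I')(K, T) = 2
Function('Z')(q, j) = Pow(Add(Pow(j, 2), Pow(q, 2)), Rational(1, 2))
Mul(Function('I')(19, O), Function('Z')(0, Mul(Add(-2, 5), Pow(Add(-4, -3), -1)))) = Mul(2, Pow(Add(Pow(Mul(Add(-2, 5), Pow(Add(-4, -3), -1)), 2), Pow(0, 2)), Rational(1, 2))) = Mul(2, Pow(Add(Pow(Mul(3, Pow(-7, -1)), 2), 0), Rational(1, 2))) = Mul(2, Pow(Add(Pow(Mul(3, Rational(-1, 7)), 2), 0), Rational(1, 2))) = Mul(2, Pow(Add(Pow(Rational(-3, 7), 2), 0), Rational(1, 2))) = Mul(2, Pow(Add(Rational(9, 49), 0), Rational(1, 2))) = Mul(2, Pow(Rational(9, 49), Rational(1, 2))) = Mul(2, Rational(3, 7)) = Rational(6, 7)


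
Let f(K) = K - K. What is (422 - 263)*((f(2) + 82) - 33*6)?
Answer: -18444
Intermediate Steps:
f(K) = 0
(422 - 263)*((f(2) + 82) - 33*6) = (422 - 263)*((0 + 82) - 33*6) = 159*(82 - 198) = 159*(-116) = -18444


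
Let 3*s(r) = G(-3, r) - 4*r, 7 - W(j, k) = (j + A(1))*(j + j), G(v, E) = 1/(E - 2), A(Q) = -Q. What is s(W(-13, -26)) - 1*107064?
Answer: -114795277/1077 ≈ -1.0659e+5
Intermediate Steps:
G(v, E) = 1/(-2 + E)
W(j, k) = 7 - 2*j*(-1 + j) (W(j, k) = 7 - (j - 1*1)*(j + j) = 7 - (j - 1)*2*j = 7 - (-1 + j)*2*j = 7 - 2*j*(-1 + j))
s(r) = -4*r/3 + 1/(3*(-2 + r)) (s(r) = (1/(-2 + r) - 4*r)/3 = -4*r/3 + 1/(3*(-2 + r)))
s(W(-13, -26)) - 1*107064 = (1 - 4*(7 - 2*(-13)² + 2*(-13))*(-2 + (7 - 2*(-13)² + 2*(-13))))/(3*(-2 + (7 - 2*(-13)² + 2*(-13)))) - 1*107064 = (1 - 4*(7 - 2*169 - 26)*(-2 + (7 - 2*169 - 26)))/(3*(-2 + (7 - 2*169 - 26))) - 107064 = (1 - 4*(7 - 338 - 26)*(-2 + (7 - 338 - 26)))/(3*(-2 + (7 - 338 - 26))) - 107064 = (1 - 4*(-357)*(-2 - 357))/(3*(-2 - 357)) - 107064 = (⅓)*(1 - 4*(-357)*(-359))/(-359) - 107064 = (⅓)*(-1/359)*(1 - 512652) - 107064 = (⅓)*(-1/359)*(-512651) - 107064 = 512651/1077 - 107064 = -114795277/1077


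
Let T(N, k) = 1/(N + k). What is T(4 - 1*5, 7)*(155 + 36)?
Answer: 191/6 ≈ 31.833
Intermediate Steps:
T(4 - 1*5, 7)*(155 + 36) = (155 + 36)/((4 - 1*5) + 7) = 191/((4 - 5) + 7) = 191/(-1 + 7) = 191/6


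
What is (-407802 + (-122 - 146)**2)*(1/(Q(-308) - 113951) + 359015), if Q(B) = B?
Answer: -13782051025736552/114259 ≈ -1.2062e+11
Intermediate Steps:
(-407802 + (-122 - 146)**2)*(1/(Q(-308) - 113951) + 359015) = (-407802 + (-122 - 146)**2)*(1/(-308 - 113951) + 359015) = (-407802 + (-268)**2)*(1/(-114259) + 359015) = (-407802 + 71824)*(-1/114259 + 359015) = -335978*41020694884/114259 = -13782051025736552/114259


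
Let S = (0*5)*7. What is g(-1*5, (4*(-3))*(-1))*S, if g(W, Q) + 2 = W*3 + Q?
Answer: 0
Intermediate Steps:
S = 0 (S = 0*7 = 0)
g(W, Q) = -2 + Q + 3*W (g(W, Q) = -2 + (W*3 + Q) = -2 + (3*W + Q) = -2 + (Q + 3*W) = -2 + Q + 3*W)
g(-1*5, (4*(-3))*(-1))*S = (-2 + (4*(-3))*(-1) + 3*(-1*5))*0 = (-2 - 12*(-1) + 3*(-5))*0 = (-2 + 12 - 15)*0 = -5*0 = 0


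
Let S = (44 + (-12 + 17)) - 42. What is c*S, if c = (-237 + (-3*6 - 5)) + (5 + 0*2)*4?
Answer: -1680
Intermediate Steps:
S = 7 (S = (44 + 5) - 42 = 49 - 42 = 7)
c = -240 (c = (-237 + (-18 - 5)) + (5 + 0)*4 = (-237 - 23) + 5*4 = -260 + 20 = -240)
c*S = -240*7 = -1680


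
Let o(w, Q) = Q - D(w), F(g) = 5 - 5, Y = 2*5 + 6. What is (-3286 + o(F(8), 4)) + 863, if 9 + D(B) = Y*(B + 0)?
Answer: -2410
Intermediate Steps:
Y = 16 (Y = 10 + 6 = 16)
F(g) = 0
D(B) = -9 + 16*B (D(B) = -9 + 16*(B + 0) = -9 + 16*B)
o(w, Q) = 9 + Q - 16*w (o(w, Q) = Q - (-9 + 16*w) = Q + (9 - 16*w) = 9 + Q - 16*w)
(-3286 + o(F(8), 4)) + 863 = (-3286 + (9 + 4 - 16*0)) + 863 = (-3286 + (9 + 4 + 0)) + 863 = (-3286 + 13) + 863 = -3273 + 863 = -2410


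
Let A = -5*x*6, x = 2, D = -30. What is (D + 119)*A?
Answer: -5340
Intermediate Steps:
A = -60 (A = -5*2*6 = -10*6 = -60)
(D + 119)*A = (-30 + 119)*(-60) = 89*(-60) = -5340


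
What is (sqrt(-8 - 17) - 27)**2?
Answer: 704 - 270*I ≈ 704.0 - 270.0*I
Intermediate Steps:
(sqrt(-8 - 17) - 27)**2 = (sqrt(-25) - 27)**2 = (5*I - 27)**2 = (-27 + 5*I)**2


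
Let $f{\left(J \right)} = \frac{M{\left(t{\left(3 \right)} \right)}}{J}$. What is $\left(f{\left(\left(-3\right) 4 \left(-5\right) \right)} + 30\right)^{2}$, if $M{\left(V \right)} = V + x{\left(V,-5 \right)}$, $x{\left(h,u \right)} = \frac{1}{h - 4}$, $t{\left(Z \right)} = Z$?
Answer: $\frac{811801}{900} \approx 902.0$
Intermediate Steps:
$x{\left(h,u \right)} = \frac{1}{-4 + h}$
$M{\left(V \right)} = V + \frac{1}{-4 + V}$
$f{\left(J \right)} = \frac{2}{J}$ ($f{\left(J \right)} = \frac{\frac{1}{-4 + 3} \left(1 + 3 \left(-4 + 3\right)\right)}{J} = \frac{\frac{1}{-1} \left(1 + 3 \left(-1\right)\right)}{J} = \frac{\left(-1\right) \left(1 - 3\right)}{J} = \frac{\left(-1\right) \left(-2\right)}{J} = \frac{2}{J}$)
$\left(f{\left(\left(-3\right) 4 \left(-5\right) \right)} + 30\right)^{2} = \left(\frac{2}{\left(-3\right) 4 \left(-5\right)} + 30\right)^{2} = \left(\frac{2}{\left(-12\right) \left(-5\right)} + 30\right)^{2} = \left(\frac{2}{60} + 30\right)^{2} = \left(2 \cdot \frac{1}{60} + 30\right)^{2} = \left(\frac{1}{30} + 30\right)^{2} = \left(\frac{901}{30}\right)^{2} = \frac{811801}{900}$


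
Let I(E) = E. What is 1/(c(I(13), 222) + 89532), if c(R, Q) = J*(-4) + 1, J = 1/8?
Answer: 2/179065 ≈ 1.1169e-5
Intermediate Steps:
J = 1/8 ≈ 0.12500
c(R, Q) = 1/2 (c(R, Q) = (1/8)*(-4) + 1 = -1/2 + 1 = 1/2)
1/(c(I(13), 222) + 89532) = 1/(1/2 + 89532) = 1/(179065/2) = 2/179065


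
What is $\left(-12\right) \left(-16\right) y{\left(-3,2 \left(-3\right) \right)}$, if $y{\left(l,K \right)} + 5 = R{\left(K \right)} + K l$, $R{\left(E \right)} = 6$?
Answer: $3648$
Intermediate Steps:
$y{\left(l,K \right)} = 1 + K l$ ($y{\left(l,K \right)} = -5 + \left(6 + K l\right) = 1 + K l$)
$\left(-12\right) \left(-16\right) y{\left(-3,2 \left(-3\right) \right)} = \left(-12\right) \left(-16\right) \left(1 + 2 \left(-3\right) \left(-3\right)\right) = 192 \left(1 - -18\right) = 192 \left(1 + 18\right) = 192 \cdot 19 = 3648$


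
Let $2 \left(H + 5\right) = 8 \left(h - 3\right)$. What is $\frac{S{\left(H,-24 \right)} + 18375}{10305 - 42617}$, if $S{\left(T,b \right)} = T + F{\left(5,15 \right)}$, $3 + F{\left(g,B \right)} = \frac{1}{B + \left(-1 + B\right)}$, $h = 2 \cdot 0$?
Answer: $- \frac{66537}{117131} \approx -0.56806$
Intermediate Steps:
$h = 0$
$F{\left(g,B \right)} = -3 + \frac{1}{-1 + 2 B}$ ($F{\left(g,B \right)} = -3 + \frac{1}{B + \left(-1 + B\right)} = -3 + \frac{1}{-1 + 2 B}$)
$H = -17$ ($H = -5 + \frac{8 \left(0 - 3\right)}{2} = -5 + \frac{8 \left(-3\right)}{2} = -5 + \frac{1}{2} \left(-24\right) = -5 - 12 = -17$)
$S{\left(T,b \right)} = - \frac{86}{29} + T$ ($S{\left(T,b \right)} = T + \frac{2 \left(2 - 45\right)}{-1 + 2 \cdot 15} = T + \frac{2 \left(2 - 45\right)}{-1 + 30} = T + 2 \cdot \frac{1}{29} \left(-43\right) = T - \frac{86}{29} = - \frac{86}{29} + T$)
$\frac{S{\left(H,-24 \right)} + 18375}{10305 - 42617} = \frac{\left(- \frac{86}{29} - 17\right) + 18375}{10305 - 42617} = \frac{- \frac{579}{29} + 18375}{-32312} = \frac{532296}{29} \left(- \frac{1}{32312}\right) = - \frac{66537}{117131}$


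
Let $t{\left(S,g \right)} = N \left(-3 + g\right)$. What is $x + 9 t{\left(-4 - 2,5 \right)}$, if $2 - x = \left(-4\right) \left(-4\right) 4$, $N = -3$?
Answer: $-116$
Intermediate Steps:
$x = -62$ ($x = 2 - \left(-4\right) \left(-4\right) 4 = 2 - 16 \cdot 4 = 2 - 64 = -62$)
$t{\left(S,g \right)} = 9 - 3 g$ ($t{\left(S,g \right)} = - 3 \left(-3 + g\right) = 9 - 3 g$)
$x + 9 t{\left(-4 - 2,5 \right)} = -62 + 9 \left(9 - 15\right) = -62 + 9 \left(-6\right) = -62 - 54 = -116$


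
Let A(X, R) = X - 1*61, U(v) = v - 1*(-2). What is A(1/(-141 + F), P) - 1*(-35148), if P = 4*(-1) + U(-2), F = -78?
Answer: 7684052/219 ≈ 35087.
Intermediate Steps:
U(v) = 2 + v (U(v) = v + 2 = 2 + v)
P = -4 (P = 4*(-1) + (2 - 2) = -4 + 0 = -4)
A(X, R) = -61 + X (A(X, R) = X - 61 = -61 + X)
A(1/(-141 + F), P) - 1*(-35148) = (-61 + 1/(-141 - 78)) - 1*(-35148) = (-61 + 1/(-219)) + 35148 = (-61 - 1/219) + 35148 = -13360/219 + 35148 = 7684052/219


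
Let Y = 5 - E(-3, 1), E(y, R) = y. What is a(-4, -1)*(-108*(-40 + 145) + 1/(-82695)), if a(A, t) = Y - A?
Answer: -3751045204/27565 ≈ -1.3608e+5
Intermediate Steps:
Y = 8 (Y = 5 - 1*(-3) = 5 + 3 = 8)
a(A, t) = 8 - A
a(-4, -1)*(-108*(-40 + 145) + 1/(-82695)) = (8 - 1*(-4))*(-108*(-40 + 145) + 1/(-82695)) = (8 + 4)*(-108*105 - 1/82695) = 12*(-11340 - 1/82695) = 12*(-937761301/82695) = -3751045204/27565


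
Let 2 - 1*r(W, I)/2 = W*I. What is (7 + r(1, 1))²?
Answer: 81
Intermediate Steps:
r(W, I) = 4 - 2*I*W (r(W, I) = 4 - 2*W*I = 4 - 2*I*W)
(7 + r(1, 1))² = (7 + (4 - 2*1*1))² = (7 + (4 - 2))² = (7 + 2)² = 9² = 81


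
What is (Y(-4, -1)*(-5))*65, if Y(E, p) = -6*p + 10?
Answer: -5200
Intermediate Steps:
Y(E, p) = 10 - 6*p
(Y(-4, -1)*(-5))*65 = ((10 - 6*(-1))*(-5))*65 = ((10 + 6)*(-5))*65 = (16*(-5))*65 = -80*65 = -5200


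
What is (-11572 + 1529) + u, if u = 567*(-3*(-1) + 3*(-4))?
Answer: -15146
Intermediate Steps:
u = -5103 (u = 567*(3 - 12) = 567*(-9) = -5103)
(-11572 + 1529) + u = (-11572 + 1529) - 5103 = -10043 - 5103 = -15146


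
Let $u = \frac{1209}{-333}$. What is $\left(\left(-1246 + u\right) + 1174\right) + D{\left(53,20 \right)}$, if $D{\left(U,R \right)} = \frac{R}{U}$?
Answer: $- \frac{442715}{5883} \approx -75.253$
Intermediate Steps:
$u = - \frac{403}{111}$ ($u = 1209 \left(- \frac{1}{333}\right) = - \frac{403}{111} \approx -3.6306$)
$\left(\left(-1246 + u\right) + 1174\right) + D{\left(53,20 \right)} = \left(\left(-1246 - \frac{403}{111}\right) + 1174\right) + \frac{20}{53} = \left(- \frac{138709}{111} + 1174\right) + 20 \cdot \frac{1}{53} = - \frac{8395}{111} + \frac{20}{53} = - \frac{442715}{5883}$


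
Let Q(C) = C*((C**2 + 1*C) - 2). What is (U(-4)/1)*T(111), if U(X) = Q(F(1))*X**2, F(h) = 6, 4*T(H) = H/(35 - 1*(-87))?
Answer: 53280/61 ≈ 873.44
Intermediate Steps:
T(H) = H/488 (T(H) = (H/(35 - 1*(-87)))/4 = (H/(35 + 87))/4 = (H/122)/4 = H/488)
Q(C) = C*(-2 + C + C**2) (Q(C) = C*((C**2 + C) - 2) = C*((C + C**2) - 2) = C*(-2 + C + C**2))
U(X) = 240*X**2 (U(X) = (6*(-2 + 6 + 6**2))*X**2 = (6*(-2 + 6 + 36))*X**2 = (6*40)*X**2 = 240*X**2)
(U(-4)/1)*T(111) = ((240*(-4)**2)/1)*((1/488)*111) = ((240*16)*1)*(111/488) = (3840*1)*(111/488) = 3840*(111/488) = 53280/61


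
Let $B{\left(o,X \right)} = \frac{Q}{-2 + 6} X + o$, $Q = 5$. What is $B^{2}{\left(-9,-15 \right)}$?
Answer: $\frac{12321}{16} \approx 770.06$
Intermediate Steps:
$B{\left(o,X \right)} = o + \frac{5 X}{4}$ ($B{\left(o,X \right)} = \frac{1}{-2 + 6} \cdot 5 X + o = \frac{1}{4} \cdot 5 X + o = \frac{5 X}{4} + o = o + \frac{5 X}{4}$)
$B^{2}{\left(-9,-15 \right)} = \left(-9 + \frac{5}{4} \left(-15\right)\right)^{2} = \left(-9 - \frac{75}{4}\right)^{2} = \left(- \frac{111}{4}\right)^{2} = \frac{12321}{16}$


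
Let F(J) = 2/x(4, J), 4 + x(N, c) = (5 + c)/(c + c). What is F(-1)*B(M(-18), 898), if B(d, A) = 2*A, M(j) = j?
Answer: -1796/3 ≈ -598.67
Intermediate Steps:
x(N, c) = -4 + (5 + c)/(2*c) (x(N, c) = -4 + (5 + c)/(c + c) = -4 + (5 + c)/((2*c)) = -4 + (5 + c)*(1/(2*c)) = -4 + (5 + c)/(2*c))
F(J) = 4*J/(5 - 7*J) (F(J) = 2/(((5 - 7*J)/(2*J))) = 2*(2*J/(5 - 7*J)) = 4*J/(5 - 7*J))
F(-1)*B(M(-18), 898) = (-4*(-1)/(-5 + 7*(-1)))*(2*898) = -4*(-1)/(-5 - 7)*1796 = -4*(-1)/(-12)*1796 = -4*(-1)*(-1/12)*1796 = -⅓*1796 = -1796/3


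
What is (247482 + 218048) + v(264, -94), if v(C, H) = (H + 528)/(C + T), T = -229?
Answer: 2327712/5 ≈ 4.6554e+5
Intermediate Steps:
v(C, H) = (528 + H)/(-229 + C) (v(C, H) = (H + 528)/(C - 229) = (528 + H)/(-229 + C))
(247482 + 218048) + v(264, -94) = (247482 + 218048) + (528 - 94)/(-229 + 264) = 465530 + 434/35 = 465530 + (1/35)*434 = 465530 + 62/5 = 2327712/5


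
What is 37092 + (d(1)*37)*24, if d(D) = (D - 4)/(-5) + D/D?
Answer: 192564/5 ≈ 38513.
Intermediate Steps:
d(D) = 9/5 - D/5 (d(D) = (-4 + D)*(-⅕) + 1 = (⅘ - D/5) + 1 = 9/5 - D/5)
37092 + (d(1)*37)*24 = 37092 + ((9/5 - ⅕*1)*37)*24 = 37092 + ((9/5 - ⅕)*37)*24 = 37092 + ((8/5)*37)*24 = 37092 + (296/5)*24 = 37092 + 7104/5 = 192564/5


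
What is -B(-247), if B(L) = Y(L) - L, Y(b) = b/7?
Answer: -1482/7 ≈ -211.71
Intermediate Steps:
Y(b) = b/7 (Y(b) = b*(⅐) = b/7)
B(L) = -6*L/7 (B(L) = L/7 - L = -6*L/7)
-B(-247) = -(-6)*(-247)/7 = -1*1482/7 = -1482/7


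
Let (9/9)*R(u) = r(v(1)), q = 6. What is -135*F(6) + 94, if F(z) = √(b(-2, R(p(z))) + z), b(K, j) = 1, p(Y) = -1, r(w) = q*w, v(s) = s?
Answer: 94 - 135*√7 ≈ -263.18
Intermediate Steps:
r(w) = 6*w
R(u) = 6 (R(u) = 6*1 = 6)
F(z) = √(1 + z)
-135*F(6) + 94 = -135*√(1 + 6) + 94 = -135*√7 + 94 = 94 - 135*√7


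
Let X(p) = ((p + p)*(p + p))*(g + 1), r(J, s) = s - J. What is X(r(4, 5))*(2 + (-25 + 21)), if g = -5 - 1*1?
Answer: 40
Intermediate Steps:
g = -6 (g = -5 - 1 = -6)
X(p) = -20*p**2 (X(p) = ((p + p)*(p + p))*(-6 + 1) = ((2*p)*(2*p))*(-5) = (4*p**2)*(-5) = -20*p**2)
X(r(4, 5))*(2 + (-25 + 21)) = (-20*(5 - 1*4)**2)*(2 + (-25 + 21)) = (-20*(5 - 4)**2)*(2 - 4) = -20*1**2*(-2) = -20*1*(-2) = -20*(-2) = 40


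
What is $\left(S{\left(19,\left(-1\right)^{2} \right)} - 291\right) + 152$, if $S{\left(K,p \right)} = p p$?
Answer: $-138$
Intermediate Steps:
$S{\left(K,p \right)} = p^{2}$
$\left(S{\left(19,\left(-1\right)^{2} \right)} - 291\right) + 152 = \left(\left(\left(-1\right)^{2}\right)^{2} - 291\right) + 152 = \left(1^{2} - 291\right) + 152 = \left(1 - 291\right) + 152 = -290 + 152 = -138$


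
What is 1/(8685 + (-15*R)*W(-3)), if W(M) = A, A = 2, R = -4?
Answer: 1/8805 ≈ 0.00011357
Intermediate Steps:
W(M) = 2
1/(8685 + (-15*R)*W(-3)) = 1/(8685 - 15*(-4)*2) = 1/(8685 + 60*2) = 1/(8685 + 120) = 1/8805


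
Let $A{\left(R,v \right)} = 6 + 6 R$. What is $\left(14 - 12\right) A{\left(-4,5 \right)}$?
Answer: $-36$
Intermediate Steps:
$\left(14 - 12\right) A{\left(-4,5 \right)} = \left(14 - 12\right) \left(6 + 6 \left(-4\right)\right) = 2 \left(6 - 24\right) = 2 \left(-18\right) = -36$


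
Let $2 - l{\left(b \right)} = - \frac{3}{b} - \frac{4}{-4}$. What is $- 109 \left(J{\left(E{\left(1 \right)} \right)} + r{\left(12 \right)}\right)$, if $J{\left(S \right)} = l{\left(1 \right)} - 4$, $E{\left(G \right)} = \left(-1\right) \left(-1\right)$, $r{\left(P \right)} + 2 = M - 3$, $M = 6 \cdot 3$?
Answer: $-1417$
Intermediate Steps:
$M = 18$
$l{\left(b \right)} = 1 + \frac{3}{b}$ ($l{\left(b \right)} = 2 - \left(- \frac{3}{b} - \frac{4}{-4}\right) = 2 - \left(- \frac{3}{b} - -1\right) = 2 - \left(- \frac{3}{b} + 1\right) = 2 - \left(1 - \frac{3}{b}\right) = 1 + \frac{3}{b}$)
$r{\left(P \right)} = 13$ ($r{\left(P \right)} = -2 + \left(18 - 3\right) = -2 + 15 = 13$)
$E{\left(G \right)} = 1$
$J{\left(S \right)} = 0$ ($J{\left(S \right)} = \frac{3 + 1}{1} - 4 = 1 \cdot 4 - 4 = 4 - 4 = 0$)
$- 109 \left(J{\left(E{\left(1 \right)} \right)} + r{\left(12 \right)}\right) = - 109 \left(0 + 13\right) = \left(-109\right) 13 = -1417$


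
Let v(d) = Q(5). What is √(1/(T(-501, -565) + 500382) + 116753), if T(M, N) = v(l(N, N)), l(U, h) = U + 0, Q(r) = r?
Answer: 2*√7308362724370111/500387 ≈ 341.69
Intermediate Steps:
l(U, h) = U
v(d) = 5
T(M, N) = 5
√(1/(T(-501, -565) + 500382) + 116753) = √(1/(5 + 500382) + 116753) = √(1/500387 + 116753) = √(58421683412/500387) = 2*√7308362724370111/500387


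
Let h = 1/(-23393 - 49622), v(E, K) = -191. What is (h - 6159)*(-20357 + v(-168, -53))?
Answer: 9240422983528/73015 ≈ 1.2656e+8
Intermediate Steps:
h = -1/73015 (h = 1/(-73015) = -1/73015 ≈ -1.3696e-5)
(h - 6159)*(-20357 + v(-168, -53)) = (-1/73015 - 6159)*(-20357 - 191) = -449699386/73015*(-20548) = 9240422983528/73015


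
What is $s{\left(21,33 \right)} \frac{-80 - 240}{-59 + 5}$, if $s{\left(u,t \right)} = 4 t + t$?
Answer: $\frac{8800}{9} \approx 977.78$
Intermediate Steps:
$s{\left(u,t \right)} = 5 t$
$s{\left(21,33 \right)} \frac{-80 - 240}{-59 + 5} = 5 \cdot 33 \frac{-80 - 240}{-59 + 5} = 165 \left(- \frac{320}{-54}\right) = 165 \left(\left(-320\right) \left(- \frac{1}{54}\right)\right) = 165 \cdot \frac{160}{27} = \frac{8800}{9}$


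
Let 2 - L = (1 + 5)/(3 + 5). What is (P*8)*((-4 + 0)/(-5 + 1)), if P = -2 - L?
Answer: -26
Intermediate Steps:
L = 5/4 (L = 2 - (1 + 5)/(3 + 5) = 2 - 6/8 = 2 - 1*¾ = 2 - ¾ = 5/4 ≈ 1.2500)
P = -13/4 (P = -2 - 1*5/4 = -2 - 5/4 = -13/4 ≈ -3.2500)
(P*8)*((-4 + 0)/(-5 + 1)) = (-13/4*8)*((-4 + 0)/(-5 + 1)) = -(-104)/(-4) = -(-104)*(-1)/4 = -26*1 = -26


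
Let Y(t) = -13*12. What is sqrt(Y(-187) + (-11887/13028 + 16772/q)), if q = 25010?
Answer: I*sqrt(1036716845736410095)/81457570 ≈ 12.5*I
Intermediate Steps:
Y(t) = -156
sqrt(Y(-187) + (-11887/13028 + 16772/q)) = sqrt(-156 + (-11887/13028 + 16772/25010)) = sqrt(-156 + (-11887*1/13028 + 16772*(1/25010))) = sqrt(-156 + (-11887/13028 + 8386/12505)) = sqrt(-156 - 39394127/162915140) = sqrt(-25454155967/162915140) = I*sqrt(1036716845736410095)/81457570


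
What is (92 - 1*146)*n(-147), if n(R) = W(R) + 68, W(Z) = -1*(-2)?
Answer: -3780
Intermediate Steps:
W(Z) = 2
n(R) = 70 (n(R) = 2 + 68 = 70)
(92 - 1*146)*n(-147) = (92 - 1*146)*70 = (92 - 146)*70 = -54*70 = -3780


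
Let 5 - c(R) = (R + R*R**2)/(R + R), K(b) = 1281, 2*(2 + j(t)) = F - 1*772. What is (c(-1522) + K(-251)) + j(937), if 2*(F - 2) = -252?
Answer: -2314813/2 ≈ -1.1574e+6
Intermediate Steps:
F = -124 (F = 2 + (1/2)*(-252) = 2 - 126 = -124)
j(t) = -450 (j(t) = -2 + (-124 - 1*772)/2 = -2 + (-124 - 772)/2 = -2 + (1/2)*(-896) = -2 - 448 = -450)
c(R) = 5 - (R + R**3)/(2*R) (c(R) = 5 - (R + R*R**2)/(R + R) = 5 - (R + R**3)/(2*R))
(c(-1522) + K(-251)) + j(937) = ((9/2 - 1/2*(-1522)**2) + 1281) - 450 = ((9/2 - 1/2*2316484) + 1281) - 450 = ((9/2 - 1158242) + 1281) - 450 = (-2316475/2 + 1281) - 450 = -2313913/2 - 450 = -2314813/2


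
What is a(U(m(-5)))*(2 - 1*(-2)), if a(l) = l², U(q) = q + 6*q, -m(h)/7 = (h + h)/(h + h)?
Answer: 9604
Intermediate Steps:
m(h) = -7 (m(h) = -7*(h + h)/(h + h) = -7*2*h/(2*h) = -7*2*h*1/(2*h) = -7*1 = -7)
U(q) = 7*q
a(U(m(-5)))*(2 - 1*(-2)) = (7*(-7))²*(2 - 1*(-2)) = (-49)²*(2 + 2) = 2401*4 = 9604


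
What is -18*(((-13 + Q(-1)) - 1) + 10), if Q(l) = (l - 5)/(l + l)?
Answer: 18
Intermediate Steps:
Q(l) = (-5 + l)/(2*l) (Q(l) = (-5 + l)/((2*l)) = (-5 + l)*(1/(2*l)) = (-5 + l)/(2*l))
-18*(((-13 + Q(-1)) - 1) + 10) = -18*(((-13 + (1/2)*(-5 - 1)/(-1)) - 1) + 10) = -18*(((-13 + (1/2)*(-1)*(-6)) - 1) + 10) = -18*(((-13 + 3) - 1) + 10) = -18*((-10 - 1) + 10) = -18*(-11 + 10) = -18*(-1) = 18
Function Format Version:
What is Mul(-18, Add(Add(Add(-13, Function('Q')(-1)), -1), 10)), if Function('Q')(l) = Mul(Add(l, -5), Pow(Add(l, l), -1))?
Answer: 18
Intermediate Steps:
Function('Q')(l) = Mul(Rational(1, 2), Pow(l, -1), Add(-5, l)) (Function('Q')(l) = Mul(Add(-5, l), Pow(Mul(2, l), -1)) = Mul(Add(-5, l), Mul(Rational(1, 2), Pow(l, -1))) = Mul(Rational(1, 2), Pow(l, -1), Add(-5, l)))
Mul(-18, Add(Add(Add(-13, Function('Q')(-1)), -1), 10)) = Mul(-18, Add(Add(Add(-13, Mul(Rational(1, 2), Pow(-1, -1), Add(-5, -1))), -1), 10)) = Mul(-18, Add(Add(Add(-13, Mul(Rational(1, 2), -1, -6)), -1), 10)) = Mul(-18, Add(Add(Add(-13, 3), -1), 10)) = Mul(-18, Add(Add(-10, -1), 10)) = Mul(-18, Add(-11, 10)) = Mul(-18, -1) = 18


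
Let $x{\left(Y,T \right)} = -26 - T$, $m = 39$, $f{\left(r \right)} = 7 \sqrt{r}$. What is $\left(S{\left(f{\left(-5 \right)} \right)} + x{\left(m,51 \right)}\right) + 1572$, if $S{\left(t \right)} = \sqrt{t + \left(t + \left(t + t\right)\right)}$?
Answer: $1495 + 2 \sqrt[4]{-5} \sqrt{7} \approx 1500.6 + 5.5951 i$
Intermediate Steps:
$S{\left(t \right)} = 2 \sqrt{t}$ ($S{\left(t \right)} = \sqrt{t + \left(t + 2 t\right)} = \sqrt{t + 3 t} = \sqrt{4 t} = 2 \sqrt{t}$)
$\left(S{\left(f{\left(-5 \right)} \right)} + x{\left(m,51 \right)}\right) + 1572 = \left(2 \sqrt{7 \sqrt{-5}} - 77\right) + 1572 = \left(2 \sqrt{7 i \sqrt{5}} - 77\right) + 1572 = \left(2 \sqrt[4]{5} \sqrt{7} \sqrt{i} - 77\right) + 1572 = \left(-77 + 2 \sqrt[4]{5} \sqrt{7} \sqrt{i}\right) + 1572 = 1495 + 2 \sqrt[4]{5} \sqrt{7} \sqrt{i}$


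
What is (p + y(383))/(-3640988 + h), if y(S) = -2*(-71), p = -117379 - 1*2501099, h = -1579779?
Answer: 2618336/5220767 ≈ 0.50152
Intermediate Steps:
p = -2618478 (p = -117379 - 2501099 = -2618478)
y(S) = 142
(p + y(383))/(-3640988 + h) = (-2618478 + 142)/(-3640988 - 1579779) = -2618336/(-5220767) = -2618336*(-1/5220767) = 2618336/5220767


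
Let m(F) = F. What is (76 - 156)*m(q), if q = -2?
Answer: 160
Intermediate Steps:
(76 - 156)*m(q) = (76 - 156)*(-2) = -80*(-2) = 160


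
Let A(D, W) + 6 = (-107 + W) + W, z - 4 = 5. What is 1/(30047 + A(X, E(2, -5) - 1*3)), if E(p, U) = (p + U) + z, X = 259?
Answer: 1/29940 ≈ 3.3400e-5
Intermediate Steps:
z = 9 (z = 4 + 5 = 9)
E(p, U) = 9 + U + p (E(p, U) = (p + U) + 9 = (U + p) + 9 = 9 + U + p)
A(D, W) = -113 + 2*W (A(D, W) = -6 + ((-107 + W) + W) = -6 + (-107 + 2*W) = -113 + 2*W)
1/(30047 + A(X, E(2, -5) - 1*3)) = 1/(30047 + (-113 + 2*((9 - 5 + 2) - 1*3))) = 1/(30047 + (-113 + 2*(6 - 3))) = 1/(30047 + (-113 + 2*3)) = 1/(30047 + (-113 + 6)) = 1/(30047 - 107) = 1/29940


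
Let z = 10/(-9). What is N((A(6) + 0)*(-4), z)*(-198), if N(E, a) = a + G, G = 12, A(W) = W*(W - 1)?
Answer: -2156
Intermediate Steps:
A(W) = W*(-1 + W)
z = -10/9 (z = 10*(-⅑) = -10/9 ≈ -1.1111)
N(E, a) = 12 + a (N(E, a) = a + 12 = 12 + a)
N((A(6) + 0)*(-4), z)*(-198) = (12 - 10/9)*(-198) = (98/9)*(-198) = -2156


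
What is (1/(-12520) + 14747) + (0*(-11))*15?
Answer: 184632439/12520 ≈ 14747.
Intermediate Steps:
(1/(-12520) + 14747) + (0*(-11))*15 = (-1/12520 + 14747) + 0*15 = 184632439/12520 + 0 = 184632439/12520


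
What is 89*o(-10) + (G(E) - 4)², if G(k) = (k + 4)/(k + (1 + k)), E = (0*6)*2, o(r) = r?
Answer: -890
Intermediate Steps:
E = 0 (E = 0*2 = 0)
G(k) = (4 + k)/(1 + 2*k)
89*o(-10) + (G(E) - 4)² = 89*(-10) + ((4 + 0)/(1 + 2*0) - 4)² = -890 + (4/(1 + 0) - 4)² = -890 + (4/1 - 4)² = -890 + (1*4 - 4)² = -890 + (4 - 4)² = -890 + 0² = -890 + 0 = -890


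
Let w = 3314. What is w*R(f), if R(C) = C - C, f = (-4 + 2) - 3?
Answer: 0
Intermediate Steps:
f = -5 (f = -2 - 3 = -5)
R(C) = 0
w*R(f) = 3314*0 = 0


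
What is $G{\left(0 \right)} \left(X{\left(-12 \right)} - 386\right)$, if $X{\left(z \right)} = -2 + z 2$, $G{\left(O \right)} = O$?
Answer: $0$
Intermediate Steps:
$X{\left(z \right)} = -2 + 2 z$
$G{\left(0 \right)} \left(X{\left(-12 \right)} - 386\right) = 0 \left(\left(-2 + 2 \left(-12\right)\right) - 386\right) = 0 \left(\left(-2 - 24\right) - 386\right) = 0 \left(-26 - 386\right) = 0 \left(-412\right) = 0$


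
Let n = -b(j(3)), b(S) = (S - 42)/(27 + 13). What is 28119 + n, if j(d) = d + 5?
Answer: 562397/20 ≈ 28120.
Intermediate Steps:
j(d) = 5 + d
b(S) = -21/20 + S/40 (b(S) = (-42 + S)/40 = (-42 + S)*(1/40) = -21/20 + S/40)
n = 17/20 (n = -(-21/20 + (5 + 3)/40) = -(-21/20 + (1/40)*8) = -(-21/20 + ⅕) = -1*(-17/20) = 17/20 ≈ 0.85000)
28119 + n = 28119 + 17/20 = 562397/20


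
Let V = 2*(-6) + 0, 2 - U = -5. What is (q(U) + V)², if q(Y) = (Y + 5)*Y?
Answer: 5184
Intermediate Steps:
U = 7 (U = 2 - 1*(-5) = 2 + 5 = 7)
q(Y) = Y*(5 + Y) (q(Y) = (5 + Y)*Y = Y*(5 + Y))
V = -12 (V = -12 + 0 = -12)
(q(U) + V)² = (7*(5 + 7) - 12)² = (7*12 - 12)² = (84 - 12)² = 72² = 5184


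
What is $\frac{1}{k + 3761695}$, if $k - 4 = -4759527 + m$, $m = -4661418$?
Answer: $- \frac{1}{5659246} \approx -1.767 \cdot 10^{-7}$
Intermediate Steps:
$k = -9420941$ ($k = 4 - 9420945 = -9420941$)
$\frac{1}{k + 3761695} = \frac{1}{-9420941 + 3761695} = \frac{1}{-5659246} = - \frac{1}{5659246}$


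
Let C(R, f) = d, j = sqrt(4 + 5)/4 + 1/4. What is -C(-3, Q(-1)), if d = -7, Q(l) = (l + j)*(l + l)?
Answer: 7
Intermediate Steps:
j = 1 (j = sqrt(9)*(1/4) + 1*(1/4) = 3*(1/4) + 1/4 = 3/4 + 1/4 = 1)
Q(l) = 2*l*(1 + l) (Q(l) = (l + 1)*(l + l) = (1 + l)*(2*l) = 2*l*(1 + l))
C(R, f) = -7
-C(-3, Q(-1)) = -1*(-7) = 7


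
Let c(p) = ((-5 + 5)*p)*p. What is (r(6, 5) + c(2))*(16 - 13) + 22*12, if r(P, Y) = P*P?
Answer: 372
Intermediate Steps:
r(P, Y) = P²
c(p) = 0 (c(p) = (0*p)*p = 0*p = 0)
(r(6, 5) + c(2))*(16 - 13) + 22*12 = (6² + 0)*(16 - 13) + 22*12 = (36 + 0)*3 + 264 = 36*3 + 264 = 108 + 264 = 372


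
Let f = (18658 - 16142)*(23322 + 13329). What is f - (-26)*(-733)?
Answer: 92194858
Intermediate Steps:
f = 92213916 (f = 2516*36651 = 92213916)
f - (-26)*(-733) = 92213916 - (-26)*(-733) = 92213916 - 1*19058 = 92213916 - 19058 = 92194858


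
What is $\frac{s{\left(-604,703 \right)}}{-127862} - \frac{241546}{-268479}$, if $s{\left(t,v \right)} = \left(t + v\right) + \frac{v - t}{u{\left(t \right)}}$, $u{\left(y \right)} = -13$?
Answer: $\frac{8728360436}{9701465319} \approx 0.8997$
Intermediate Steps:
$s{\left(t,v \right)} = \frac{12 v}{13} + \frac{14 t}{13}$ ($s{\left(t,v \right)} = \left(t + v\right) + \frac{v - t}{-13} = \left(t + v\right) + \left(v - t\right) \left(- \frac{1}{13}\right) = \left(t + v\right) + \left(- \frac{v}{13} + \frac{t}{13}\right) = \frac{12 v}{13} + \frac{14 t}{13}$)
$\frac{s{\left(-604,703 \right)}}{-127862} - \frac{241546}{-268479} = \frac{\frac{12}{13} \cdot 703 + \frac{14}{13} \left(-604\right)}{-127862} - \frac{241546}{-268479} = \left(\frac{8436}{13} - \frac{8456}{13}\right) \left(- \frac{1}{127862}\right) - - \frac{10502}{11673} = \left(- \frac{20}{13}\right) \left(- \frac{1}{127862}\right) + \frac{10502}{11673} = \frac{10}{831103} + \frac{10502}{11673} = \frac{8728360436}{9701465319}$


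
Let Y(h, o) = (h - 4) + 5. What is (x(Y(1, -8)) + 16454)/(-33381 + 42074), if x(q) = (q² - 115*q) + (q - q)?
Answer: 16228/8693 ≈ 1.8668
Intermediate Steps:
Y(h, o) = 1 + h (Y(h, o) = (-4 + h) + 5 = 1 + h)
x(q) = q² - 115*q (x(q) = (q² - 115*q) + 0 = q² - 115*q)
(x(Y(1, -8)) + 16454)/(-33381 + 42074) = ((1 + 1)*(-115 + (1 + 1)) + 16454)/(-33381 + 42074) = (2*(-115 + 2) + 16454)/8693 = (2*(-113) + 16454)*(1/8693) = (-226 + 16454)*(1/8693) = 16228*(1/8693) = 16228/8693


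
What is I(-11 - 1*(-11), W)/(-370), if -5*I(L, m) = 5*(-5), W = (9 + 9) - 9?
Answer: -1/74 ≈ -0.013514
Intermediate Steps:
W = 9 (W = 18 - 9 = 9)
I(L, m) = 5 (I(L, m) = -(-5) = -⅕*(-25) = 5)
I(-11 - 1*(-11), W)/(-370) = 5/(-370) = 5*(-1/370) = -1/74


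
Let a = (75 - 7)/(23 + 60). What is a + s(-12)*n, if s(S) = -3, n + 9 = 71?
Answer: -15370/83 ≈ -185.18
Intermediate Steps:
n = 62 (n = -9 + 71 = 62)
a = 68/83 ≈ 0.81928
a + s(-12)*n = 68/83 - 3*62 = 68/83 - 186 = -15370/83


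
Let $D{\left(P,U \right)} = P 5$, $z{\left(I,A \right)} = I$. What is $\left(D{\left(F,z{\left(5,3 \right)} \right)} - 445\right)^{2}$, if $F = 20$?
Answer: $119025$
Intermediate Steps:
$D{\left(P,U \right)} = 5 P$
$\left(D{\left(F,z{\left(5,3 \right)} \right)} - 445\right)^{2} = \left(5 \cdot 20 - 445\right)^{2} = \left(100 - 445\right)^{2} = \left(-345\right)^{2} = 119025$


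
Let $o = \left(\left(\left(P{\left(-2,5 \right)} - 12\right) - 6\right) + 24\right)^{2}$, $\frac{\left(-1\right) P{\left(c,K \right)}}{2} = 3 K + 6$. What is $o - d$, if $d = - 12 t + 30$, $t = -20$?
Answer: $1026$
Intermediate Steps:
$P{\left(c,K \right)} = -12 - 6 K$ ($P{\left(c,K \right)} = - 2 \left(3 K + 6\right) = - 2 \left(6 + 3 K\right) = -12 - 6 K$)
$o = 1296$ ($o = \left(\left(\left(\left(-12 - 30\right) - 12\right) - 6\right) + 24\right)^{2} = \left(\left(\left(-42 - 12\right) - 6\right) + 24\right)^{2} = \left(\left(-54 - 6\right) + 24\right)^{2} = \left(-60 + 24\right)^{2} = \left(-36\right)^{2} = 1296$)
$d = 270$ ($d = \left(-12\right) \left(-20\right) + 30 = 240 + 30 = 270$)
$o - d = 1296 - 270 = 1026$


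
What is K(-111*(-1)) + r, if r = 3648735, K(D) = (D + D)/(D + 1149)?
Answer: 766234387/210 ≈ 3.6487e+6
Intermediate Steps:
K(D) = 2*D/(1149 + D) (K(D) = (2*D)/(1149 + D) = 2*D/(1149 + D))
K(-111*(-1)) + r = 2*(-111*(-1))/(1149 - 111*(-1)) + 3648735 = 2*111/(1149 + 111) + 3648735 = 2*111/1260 + 3648735 = 2*111*(1/1260) + 3648735 = 37/210 + 3648735 = 766234387/210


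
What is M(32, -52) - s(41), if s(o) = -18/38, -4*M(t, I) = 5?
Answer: -59/76 ≈ -0.77632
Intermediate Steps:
M(t, I) = -5/4 (M(t, I) = -1/4*5 = -5/4)
s(o) = -9/19 (s(o) = -18*1/38 = -9/19)
M(32, -52) - s(41) = -5/4 - 1*(-9/19) = -5/4 + 9/19 = -59/76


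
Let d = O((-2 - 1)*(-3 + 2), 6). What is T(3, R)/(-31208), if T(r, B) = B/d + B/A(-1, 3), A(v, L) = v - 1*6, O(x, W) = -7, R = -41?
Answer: -41/109228 ≈ -0.00037536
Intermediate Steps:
d = -7
A(v, L) = -6 + v (A(v, L) = v - 6 = -6 + v)
T(r, B) = -2*B/7 (T(r, B) = B/(-7) + B/(-6 - 1) = B*(-⅐) + B/(-7) = -B/7 + B*(-⅐) = -B/7 - B/7 = -2*B/7)
T(3, R)/(-31208) = -2/7*(-41)/(-31208) = (82/7)*(-1/31208) = -41/109228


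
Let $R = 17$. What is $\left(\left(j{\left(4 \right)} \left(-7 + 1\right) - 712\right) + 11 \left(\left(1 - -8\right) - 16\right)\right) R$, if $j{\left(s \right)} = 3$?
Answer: $-13719$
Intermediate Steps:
$\left(\left(j{\left(4 \right)} \left(-7 + 1\right) - 712\right) + 11 \left(\left(1 - -8\right) - 16\right)\right) R = \left(\left(3 \left(-7 + 1\right) - 712\right) + 11 \left(\left(1 - -8\right) - 16\right)\right) 17 = \left(\left(3 \left(-6\right) - 712\right) + 11 \left(\left(1 + 8\right) - 16\right)\right) 17 = \left(\left(-18 - 712\right) + 11 \left(9 - 16\right)\right) 17 = \left(-730 + 11 \left(-7\right)\right) 17 = \left(-730 - 77\right) 17 = \left(-807\right) 17 = -13719$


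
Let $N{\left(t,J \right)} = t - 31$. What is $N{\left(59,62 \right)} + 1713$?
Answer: $1741$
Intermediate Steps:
$N{\left(t,J \right)} = -31 + t$ ($N{\left(t,J \right)} = t - 31 = -31 + t$)
$N{\left(59,62 \right)} + 1713 = \left(-31 + 59\right) + 1713 = 28 + 1713 = 1741$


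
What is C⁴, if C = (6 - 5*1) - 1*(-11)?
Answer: 20736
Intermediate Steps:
C = 12 (C = (6 - 5) + 11 = 1 + 11 = 12)
C⁴ = 12⁴ = 20736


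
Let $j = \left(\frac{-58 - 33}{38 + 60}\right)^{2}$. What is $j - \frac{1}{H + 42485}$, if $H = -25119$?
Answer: $\frac{1467329}{1701868} \approx 0.86219$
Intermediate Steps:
$j = \frac{169}{196}$ ($j = \left(- \frac{91}{98}\right)^{2} = \left(\left(-91\right) \frac{1}{98}\right)^{2} = \left(- \frac{13}{14}\right)^{2} = \frac{169}{196} \approx 0.86224$)
$j - \frac{1}{H + 42485} = \frac{169}{196} - \frac{1}{-25119 + 42485} = \frac{169}{196} - \frac{1}{17366} = \frac{1467329}{1701868}$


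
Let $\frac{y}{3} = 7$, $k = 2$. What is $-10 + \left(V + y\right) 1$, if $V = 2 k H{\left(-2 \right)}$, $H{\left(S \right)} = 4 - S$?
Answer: $35$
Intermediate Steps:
$y = 21$ ($y = 3 \cdot 7 = 21$)
$V = 24$ ($V = 2 \cdot 2 \left(4 - -2\right) = 4 \left(4 + 2\right) = 4 \cdot 6 = 24$)
$-10 + \left(V + y\right) 1 = -10 + \left(24 + 21\right) 1 = -10 + 45 \cdot 1 = -10 + 45 = 35$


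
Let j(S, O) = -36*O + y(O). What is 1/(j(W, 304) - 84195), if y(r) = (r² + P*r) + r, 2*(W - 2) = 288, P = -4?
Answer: -1/3635 ≈ -0.00027510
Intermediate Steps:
W = 146 (W = 2 + (½)*288 = 2 + 144 = 146)
y(r) = r² - 3*r (y(r) = (r² - 4*r) + r = r² - 3*r)
j(S, O) = -36*O + O*(-3 + O)
1/(j(W, 304) - 84195) = 1/(304*(-39 + 304) - 84195) = 1/(304*265 - 84195) = 1/(80560 - 84195) = 1/(-3635) = -1/3635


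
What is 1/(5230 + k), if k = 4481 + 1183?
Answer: 1/10894 ≈ 9.1794e-5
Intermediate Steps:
k = 5664
1/(5230 + k) = 1/(5230 + 5664) = 1/10894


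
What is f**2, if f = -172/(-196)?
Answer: 1849/2401 ≈ 0.77010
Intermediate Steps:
f = 43/49 (f = -172*(-1/196) = 43/49 ≈ 0.87755)
f**2 = (43/49)**2 = 1849/2401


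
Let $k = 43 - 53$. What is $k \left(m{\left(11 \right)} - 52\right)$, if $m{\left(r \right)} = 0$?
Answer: $520$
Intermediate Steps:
$k = -10$
$k \left(m{\left(11 \right)} - 52\right) = - 10 \left(0 - 52\right) = \left(-10\right) \left(-52\right) = 520$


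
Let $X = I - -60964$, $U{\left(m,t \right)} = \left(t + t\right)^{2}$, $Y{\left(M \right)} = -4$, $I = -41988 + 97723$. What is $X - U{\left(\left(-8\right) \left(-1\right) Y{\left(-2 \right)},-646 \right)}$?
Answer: $-1552565$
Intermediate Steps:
$I = 55735$
$U{\left(m,t \right)} = 4 t^{2}$ ($U{\left(m,t \right)} = \left(2 t\right)^{2} = 4 t^{2}$)
$X = 116699$ ($X = 55735 - -60964 = 55735 + 60964 = 116699$)
$X - U{\left(\left(-8\right) \left(-1\right) Y{\left(-2 \right)},-646 \right)} = 116699 - 4 \left(-646\right)^{2} = 116699 - 4 \cdot 417316 = 116699 - 1669264 = -1552565$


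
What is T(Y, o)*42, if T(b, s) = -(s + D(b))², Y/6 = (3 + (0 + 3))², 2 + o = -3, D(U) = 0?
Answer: -1050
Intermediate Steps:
o = -5 (o = -2 - 3 = -5)
Y = 216 (Y = 6*(3 + (0 + 3))² = 6*(3 + 3)² = 6*6² = 6*36 = 216)
T(b, s) = -s² (T(b, s) = -(s + 0)² = -s²)
T(Y, o)*42 = -1*(-5)²*42 = -1*25*42 = -25*42 = -1050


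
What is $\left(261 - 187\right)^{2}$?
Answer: $5476$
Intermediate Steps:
$\left(261 - 187\right)^{2} = 74^{2} = 5476$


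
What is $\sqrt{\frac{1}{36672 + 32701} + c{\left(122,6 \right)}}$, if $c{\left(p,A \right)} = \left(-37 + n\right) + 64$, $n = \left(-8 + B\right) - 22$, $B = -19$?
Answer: $\frac{i \sqrt{105877419465}}{69373} \approx 4.6904 i$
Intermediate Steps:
$n = -49$ ($n = \left(-8 - 19\right) - 22 = -27 - 22 = -49$)
$c{\left(p,A \right)} = -22$ ($c{\left(p,A \right)} = \left(-37 - 49\right) + 64 = -86 + 64 = -22$)
$\sqrt{\frac{1}{36672 + 32701} + c{\left(122,6 \right)}} = \sqrt{\frac{1}{36672 + 32701} - 22} = \sqrt{\frac{1}{69373} - 22} = \sqrt{- \frac{1526205}{69373}} = \frac{i \sqrt{105877419465}}{69373}$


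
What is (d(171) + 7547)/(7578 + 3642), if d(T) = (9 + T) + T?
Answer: 359/510 ≈ 0.70392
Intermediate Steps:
d(T) = 9 + 2*T
(d(171) + 7547)/(7578 + 3642) = ((9 + 2*171) + 7547)/(7578 + 3642) = ((9 + 342) + 7547)/11220 = (351 + 7547)*(1/11220) = 7898*(1/11220) = 359/510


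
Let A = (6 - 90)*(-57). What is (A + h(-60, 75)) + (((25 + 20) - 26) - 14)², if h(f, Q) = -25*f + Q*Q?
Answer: 11938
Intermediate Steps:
h(f, Q) = Q² - 25*f (h(f, Q) = -25*f + Q² = Q² - 25*f)
A = 4788 (A = -84*(-57) = 4788)
(A + h(-60, 75)) + (((25 + 20) - 26) - 14)² = (4788 + (75² - 25*(-60))) + (((25 + 20) - 26) - 14)² = (4788 + (5625 + 1500)) + ((45 - 26) - 14)² = (4788 + 7125) + (19 - 14)² = 11913 + 5² = 11913 + 25 = 11938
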